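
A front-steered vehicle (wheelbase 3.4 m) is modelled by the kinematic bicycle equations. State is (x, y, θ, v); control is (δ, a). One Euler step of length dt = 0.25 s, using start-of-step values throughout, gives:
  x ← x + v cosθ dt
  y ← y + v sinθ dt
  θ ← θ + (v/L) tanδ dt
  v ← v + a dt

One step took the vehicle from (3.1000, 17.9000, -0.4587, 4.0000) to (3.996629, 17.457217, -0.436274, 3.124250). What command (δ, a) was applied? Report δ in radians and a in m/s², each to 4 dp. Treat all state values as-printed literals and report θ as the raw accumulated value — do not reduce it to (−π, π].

a = (v'−v)/dt = (-0.875750)/0.25 = -3.5030
Δθ = θ'−θ = 0.022426;  (v·dt/L) = 4.0000·0.25/3.4 = 0.294118
tan δ = Δθ·L/(v·dt) = 0.076248  →  δ = 0.0761

δ = 0.0761, a = -3.5030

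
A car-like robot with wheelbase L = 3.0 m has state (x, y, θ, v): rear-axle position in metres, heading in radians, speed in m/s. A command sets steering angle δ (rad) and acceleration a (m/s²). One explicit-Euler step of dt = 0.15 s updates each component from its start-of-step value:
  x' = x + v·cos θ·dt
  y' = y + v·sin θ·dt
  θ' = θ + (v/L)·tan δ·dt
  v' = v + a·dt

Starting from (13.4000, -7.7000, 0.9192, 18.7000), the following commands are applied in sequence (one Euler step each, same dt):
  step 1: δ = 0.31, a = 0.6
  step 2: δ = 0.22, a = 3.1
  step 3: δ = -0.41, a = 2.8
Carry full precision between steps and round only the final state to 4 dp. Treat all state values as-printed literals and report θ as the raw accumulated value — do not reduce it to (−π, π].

(16.4819, 0.0351, 1.0104, 19.6750)

after step 1 (δ=0.31, a=0.6): (15.101110, -5.469698, 1.218706, 18.790000)
after step 2 (δ=0.22, a=3.1): (16.073100, -2.824101, 1.428797, 19.255000)
after step 3 (δ=-0.41, a=2.8): (16.481853, 0.035078, 1.010355, 19.675000)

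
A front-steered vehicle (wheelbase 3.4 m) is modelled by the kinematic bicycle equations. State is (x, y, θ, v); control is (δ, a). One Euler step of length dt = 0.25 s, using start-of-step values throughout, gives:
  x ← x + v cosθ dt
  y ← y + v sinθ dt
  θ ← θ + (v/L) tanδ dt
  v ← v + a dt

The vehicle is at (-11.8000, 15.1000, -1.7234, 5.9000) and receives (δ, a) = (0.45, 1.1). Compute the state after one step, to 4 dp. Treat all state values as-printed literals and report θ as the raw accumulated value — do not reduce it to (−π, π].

x' = -11.8000 + 5.9000·cos(-1.7234)·0.25 = -12.0242
y' = 15.1000 + 5.9000·sin(-1.7234)·0.25 = 13.6421
θ' = -1.7234 + (5.9000/3.4)·tan(0.45)·0.25 = -1.5138
v' = 5.9000 + 1.1000·0.25 = 6.1750

(-12.0242, 13.6421, -1.5138, 6.1750)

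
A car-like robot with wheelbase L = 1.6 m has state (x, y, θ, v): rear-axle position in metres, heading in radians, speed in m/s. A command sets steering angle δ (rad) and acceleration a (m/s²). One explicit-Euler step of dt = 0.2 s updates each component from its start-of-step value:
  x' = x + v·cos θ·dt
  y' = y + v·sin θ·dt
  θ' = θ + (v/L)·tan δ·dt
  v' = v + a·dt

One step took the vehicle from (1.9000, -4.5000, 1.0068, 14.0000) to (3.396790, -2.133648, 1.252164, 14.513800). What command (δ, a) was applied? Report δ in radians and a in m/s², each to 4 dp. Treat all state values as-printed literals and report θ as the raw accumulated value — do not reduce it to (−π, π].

δ = 0.1393, a = 2.5690

a = (v'−v)/dt = (0.513800)/0.2 = 2.5690
Δθ = θ'−θ = 0.245364;  (v·dt/L) = 14.0000·0.2/1.6 = 1.750000
tan δ = Δθ·L/(v·dt) = 0.140208  →  δ = 0.1393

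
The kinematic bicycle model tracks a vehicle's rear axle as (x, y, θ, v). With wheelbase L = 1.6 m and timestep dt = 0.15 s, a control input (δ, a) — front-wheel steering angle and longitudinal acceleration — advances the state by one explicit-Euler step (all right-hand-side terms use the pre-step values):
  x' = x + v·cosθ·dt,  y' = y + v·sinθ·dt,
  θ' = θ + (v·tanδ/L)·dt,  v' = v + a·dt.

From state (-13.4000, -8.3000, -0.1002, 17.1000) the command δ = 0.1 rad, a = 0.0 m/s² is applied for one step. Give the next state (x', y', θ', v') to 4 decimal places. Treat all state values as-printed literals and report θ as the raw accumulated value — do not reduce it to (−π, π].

x' = -13.4000 + 17.1000·cos(-0.1002)·0.15 = -10.8479
y' = -8.3000 + 17.1000·sin(-0.1002)·0.15 = -8.5566
θ' = -0.1002 + (17.1000/1.6)·tan(0.1)·0.15 = 0.0606
v' = 17.1000 + 0.0000·0.15 = 17.1000

(-10.8479, -8.5566, 0.0606, 17.1000)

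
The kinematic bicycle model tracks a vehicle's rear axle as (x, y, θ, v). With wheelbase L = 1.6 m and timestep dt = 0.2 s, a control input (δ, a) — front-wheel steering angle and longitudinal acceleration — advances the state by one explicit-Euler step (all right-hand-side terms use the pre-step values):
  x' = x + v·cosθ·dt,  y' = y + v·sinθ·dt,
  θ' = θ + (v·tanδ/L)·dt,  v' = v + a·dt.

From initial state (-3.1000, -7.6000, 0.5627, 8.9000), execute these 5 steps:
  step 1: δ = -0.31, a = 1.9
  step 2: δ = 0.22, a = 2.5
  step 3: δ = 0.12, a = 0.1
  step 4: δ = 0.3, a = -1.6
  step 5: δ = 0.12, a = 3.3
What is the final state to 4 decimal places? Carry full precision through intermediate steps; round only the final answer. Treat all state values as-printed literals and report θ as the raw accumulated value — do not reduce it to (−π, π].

(4.6098, -2.6766, 1.1350, 10.1400)

after step 1 (δ=-0.31, a=1.9): (-1.594444, -6.650420, 0.206336, 9.280000)
after step 2 (δ=0.22, a=2.5): (0.222187, -6.270173, 0.465734, 9.780000)
after step 3 (δ=0.12, a=0.1): (1.969857, -5.391774, 0.613142, 9.800000)
after step 4 (δ=0.3, a=-1.6): (3.572831, -4.263911, 0.992079, 9.480000)
after step 5 (δ=0.12, a=3.3): (4.609849, -2.676646, 1.134966, 10.140000)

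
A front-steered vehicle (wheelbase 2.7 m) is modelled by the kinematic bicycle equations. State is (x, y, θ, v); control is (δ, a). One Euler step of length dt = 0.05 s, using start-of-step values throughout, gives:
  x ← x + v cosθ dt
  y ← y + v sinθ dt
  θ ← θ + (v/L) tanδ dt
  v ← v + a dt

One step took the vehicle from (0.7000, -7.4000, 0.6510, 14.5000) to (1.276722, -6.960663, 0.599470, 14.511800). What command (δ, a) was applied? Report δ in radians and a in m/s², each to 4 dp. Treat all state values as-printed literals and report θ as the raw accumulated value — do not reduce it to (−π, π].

δ = -0.1896, a = 0.2360

a = (v'−v)/dt = (0.011800)/0.05 = 0.2360
Δθ = θ'−θ = -0.051530;  (v·dt/L) = 14.5000·0.05/2.7 = 0.268519
tan δ = Δθ·L/(v·dt) = -0.191905  →  δ = -0.1896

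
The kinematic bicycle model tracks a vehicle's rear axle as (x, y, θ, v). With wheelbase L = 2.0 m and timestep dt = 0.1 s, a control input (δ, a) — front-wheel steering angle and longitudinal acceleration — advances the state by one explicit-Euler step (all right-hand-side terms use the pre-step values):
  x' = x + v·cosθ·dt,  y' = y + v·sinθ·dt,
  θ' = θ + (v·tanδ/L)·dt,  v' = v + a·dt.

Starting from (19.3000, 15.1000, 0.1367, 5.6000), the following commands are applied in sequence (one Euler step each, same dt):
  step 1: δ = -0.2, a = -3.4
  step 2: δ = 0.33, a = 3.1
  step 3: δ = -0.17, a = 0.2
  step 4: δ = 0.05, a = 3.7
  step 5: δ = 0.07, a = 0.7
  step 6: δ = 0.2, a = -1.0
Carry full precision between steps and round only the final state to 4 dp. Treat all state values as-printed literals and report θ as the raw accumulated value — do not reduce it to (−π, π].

(22.6689, 15.5560, 0.2182, 5.9300)

after step 1 (δ=-0.2, a=-3.4): (19.854776, 15.176314, 0.079941, 5.260000)
after step 2 (δ=0.33, a=3.1): (20.379096, 15.218318, 0.170025, 5.570000)
after step 3 (δ=-0.17, a=0.2): (20.928064, 15.312567, 0.122219, 5.590000)
after step 4 (δ=0.05, a=3.7): (21.482895, 15.380717, 0.136205, 5.960000)
after step 5 (δ=0.07, a=0.7): (22.073375, 15.461645, 0.157100, 6.030000)
after step 6 (δ=0.2, a=-1.0): (22.668949, 15.555986, 0.218217, 5.930000)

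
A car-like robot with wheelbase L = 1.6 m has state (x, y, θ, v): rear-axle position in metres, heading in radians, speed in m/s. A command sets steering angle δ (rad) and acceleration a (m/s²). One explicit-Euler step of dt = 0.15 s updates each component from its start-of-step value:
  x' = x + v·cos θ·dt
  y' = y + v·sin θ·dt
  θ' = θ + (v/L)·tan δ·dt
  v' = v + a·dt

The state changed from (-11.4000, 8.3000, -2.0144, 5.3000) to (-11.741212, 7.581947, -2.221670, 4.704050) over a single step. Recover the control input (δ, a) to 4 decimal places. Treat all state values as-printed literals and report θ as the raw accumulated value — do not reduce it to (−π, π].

δ = -0.3952, a = -3.9730

a = (v'−v)/dt = (-0.595950)/0.15 = -3.9730
Δθ = θ'−θ = -0.207270;  (v·dt/L) = 5.3000·0.15/1.6 = 0.496875
tan δ = Δθ·L/(v·dt) = -0.417147  →  δ = -0.3952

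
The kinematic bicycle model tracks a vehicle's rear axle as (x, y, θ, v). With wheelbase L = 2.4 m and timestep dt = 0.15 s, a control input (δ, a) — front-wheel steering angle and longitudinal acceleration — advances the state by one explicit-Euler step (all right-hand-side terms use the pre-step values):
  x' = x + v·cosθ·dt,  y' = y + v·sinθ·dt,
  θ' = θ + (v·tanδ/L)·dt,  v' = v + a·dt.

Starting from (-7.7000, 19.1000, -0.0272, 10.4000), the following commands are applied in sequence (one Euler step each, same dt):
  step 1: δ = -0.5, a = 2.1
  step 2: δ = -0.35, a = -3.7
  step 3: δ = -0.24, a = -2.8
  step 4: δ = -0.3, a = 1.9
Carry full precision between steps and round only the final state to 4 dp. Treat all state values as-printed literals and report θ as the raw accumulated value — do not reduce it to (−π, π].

(-2.3786, 16.5344, -0.9705, 10.0250)

after step 1 (δ=-0.5, a=2.1): (-6.140577, 19.057573, -0.382297, 10.715000)
after step 2 (δ=-0.35, a=-3.7): (-4.649354, 18.457985, -0.626752, 10.160000)
after step 3 (δ=-0.24, a=-2.8): (-3.415010, 17.564133, -0.782147, 9.740000)
after step 4 (δ=-0.3, a=1.9): (-2.378573, 16.534415, -0.970455, 10.025000)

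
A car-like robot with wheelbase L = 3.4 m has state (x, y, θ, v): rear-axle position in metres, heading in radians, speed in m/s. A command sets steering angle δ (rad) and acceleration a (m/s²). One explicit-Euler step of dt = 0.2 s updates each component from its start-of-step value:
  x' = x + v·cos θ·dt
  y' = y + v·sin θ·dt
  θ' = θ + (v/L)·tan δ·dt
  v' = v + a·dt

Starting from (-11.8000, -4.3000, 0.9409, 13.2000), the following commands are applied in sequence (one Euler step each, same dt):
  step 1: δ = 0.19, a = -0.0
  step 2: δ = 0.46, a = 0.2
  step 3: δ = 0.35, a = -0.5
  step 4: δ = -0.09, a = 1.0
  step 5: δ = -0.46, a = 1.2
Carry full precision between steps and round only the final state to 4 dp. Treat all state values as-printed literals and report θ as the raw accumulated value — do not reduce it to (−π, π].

after step 1 (δ=0.19, a=-0.0): (-10.244879, -2.166646, 1.090231, 13.200000)
after step 2 (δ=0.46, a=0.2): (-9.024458, 0.174331, 1.474932, 13.240000)
after step 3 (δ=0.35, a=-0.5): (-8.770998, 2.810172, 1.759225, 13.140000)
after step 4 (δ=-0.09, a=1.0): (-9.263263, 5.391656, 1.689472, 13.340000)
after step 5 (δ=-0.46, a=1.2): (-9.579146, 8.040890, 1.300690, 13.580000)

(-9.5791, 8.0409, 1.3007, 13.5800)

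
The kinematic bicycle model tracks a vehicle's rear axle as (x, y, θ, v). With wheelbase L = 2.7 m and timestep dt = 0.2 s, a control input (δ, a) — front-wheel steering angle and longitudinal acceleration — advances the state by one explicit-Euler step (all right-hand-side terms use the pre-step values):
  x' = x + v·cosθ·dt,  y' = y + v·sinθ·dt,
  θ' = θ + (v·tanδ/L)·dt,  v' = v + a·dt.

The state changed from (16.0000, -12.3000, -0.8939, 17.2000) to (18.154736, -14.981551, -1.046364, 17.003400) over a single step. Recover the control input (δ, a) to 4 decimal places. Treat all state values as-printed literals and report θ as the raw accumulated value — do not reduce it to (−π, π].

a = (v'−v)/dt = (-0.196600)/0.2 = -0.9830
Δθ = θ'−θ = -0.152464;  (v·dt/L) = 17.2000·0.2/2.7 = 1.274074
tan δ = Δθ·L/(v·dt) = -0.119667  →  δ = -0.1191

δ = -0.1191, a = -0.9830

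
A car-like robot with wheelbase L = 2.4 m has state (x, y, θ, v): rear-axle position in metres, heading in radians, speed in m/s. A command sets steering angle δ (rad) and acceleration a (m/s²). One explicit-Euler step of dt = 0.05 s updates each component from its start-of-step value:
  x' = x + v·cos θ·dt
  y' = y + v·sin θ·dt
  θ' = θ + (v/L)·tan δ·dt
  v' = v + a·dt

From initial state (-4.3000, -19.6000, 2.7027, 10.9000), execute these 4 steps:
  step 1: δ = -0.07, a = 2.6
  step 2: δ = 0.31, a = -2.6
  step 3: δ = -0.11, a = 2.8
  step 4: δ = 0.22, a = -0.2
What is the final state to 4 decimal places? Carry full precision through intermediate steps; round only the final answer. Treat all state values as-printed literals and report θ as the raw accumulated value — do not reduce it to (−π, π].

after step 1 (δ=-0.07, a=2.6): (-4.793346, -19.368409, 2.686778, 11.030000)
after step 2 (δ=0.31, a=-2.6): (-5.288782, -19.126138, 2.760387, 10.900000)
after step 3 (δ=-0.11, a=2.8): (-5.794660, -18.923376, 2.735306, 11.040000)
after step 4 (δ=0.22, a=-0.2): (-6.301725, -18.705225, 2.786739, 11.030000)

(-6.3017, -18.7052, 2.7867, 11.0300)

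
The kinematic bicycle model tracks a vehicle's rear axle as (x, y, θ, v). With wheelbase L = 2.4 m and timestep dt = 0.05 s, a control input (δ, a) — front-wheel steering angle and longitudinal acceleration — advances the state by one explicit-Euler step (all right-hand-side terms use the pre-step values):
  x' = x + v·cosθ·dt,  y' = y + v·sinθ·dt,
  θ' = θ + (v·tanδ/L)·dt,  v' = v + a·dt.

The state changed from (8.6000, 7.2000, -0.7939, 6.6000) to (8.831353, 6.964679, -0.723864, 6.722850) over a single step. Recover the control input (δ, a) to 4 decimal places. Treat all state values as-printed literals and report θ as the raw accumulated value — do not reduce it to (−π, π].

a = (v'−v)/dt = (0.122850)/0.05 = 2.4570
Δθ = θ'−θ = 0.070036;  (v·dt/L) = 6.6000·0.05/2.4 = 0.137500
tan δ = Δθ·L/(v·dt) = 0.509353  →  δ = 0.4711

δ = 0.4711, a = 2.4570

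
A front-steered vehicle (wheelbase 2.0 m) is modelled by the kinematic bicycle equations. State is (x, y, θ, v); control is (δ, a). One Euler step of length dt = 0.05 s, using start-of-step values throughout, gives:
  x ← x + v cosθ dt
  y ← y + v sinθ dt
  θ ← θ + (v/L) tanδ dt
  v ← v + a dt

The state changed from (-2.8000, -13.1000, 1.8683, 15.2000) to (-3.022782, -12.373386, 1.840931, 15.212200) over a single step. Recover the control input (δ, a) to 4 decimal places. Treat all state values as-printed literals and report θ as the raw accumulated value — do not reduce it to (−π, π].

a = (v'−v)/dt = (0.012200)/0.05 = 0.2440
Δθ = θ'−θ = -0.027369;  (v·dt/L) = 15.2000·0.05/2.0 = 0.380000
tan δ = Δθ·L/(v·dt) = -0.072024  →  δ = -0.0719

δ = -0.0719, a = 0.2440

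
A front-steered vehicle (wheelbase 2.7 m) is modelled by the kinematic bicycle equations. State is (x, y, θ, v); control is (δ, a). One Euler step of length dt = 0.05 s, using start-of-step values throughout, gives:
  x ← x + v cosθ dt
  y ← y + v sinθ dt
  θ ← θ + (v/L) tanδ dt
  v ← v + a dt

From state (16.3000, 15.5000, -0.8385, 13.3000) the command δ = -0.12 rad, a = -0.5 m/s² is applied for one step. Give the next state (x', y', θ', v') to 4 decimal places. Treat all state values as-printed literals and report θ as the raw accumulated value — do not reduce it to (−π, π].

x' = 16.3000 + 13.3000·cos(-0.8385)·0.05 = 16.7446
y' = 15.5000 + 13.3000·sin(-0.8385)·0.05 = 15.0055
θ' = -0.8385 + (13.3000/2.7)·tan(-0.12)·0.05 = -0.8682
v' = 13.3000 − 0.5000·0.05 = 13.2750

(16.7446, 15.0055, -0.8682, 13.2750)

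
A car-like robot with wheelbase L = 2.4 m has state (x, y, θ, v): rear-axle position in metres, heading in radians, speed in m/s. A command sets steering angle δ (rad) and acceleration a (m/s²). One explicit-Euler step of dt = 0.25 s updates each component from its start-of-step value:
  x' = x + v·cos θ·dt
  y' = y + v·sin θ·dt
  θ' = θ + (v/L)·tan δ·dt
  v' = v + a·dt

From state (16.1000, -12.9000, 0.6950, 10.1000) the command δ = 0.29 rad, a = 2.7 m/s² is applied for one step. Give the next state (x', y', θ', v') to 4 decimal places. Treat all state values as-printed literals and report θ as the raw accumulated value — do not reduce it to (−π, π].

(18.0393, -11.2830, 1.0090, 10.7750)

x' = 16.1000 + 10.1000·cos(0.6950)·0.25 = 18.0393
y' = -12.9000 + 10.1000·sin(0.6950)·0.25 = -11.2830
θ' = 0.6950 + (10.1000/2.4)·tan(0.29)·0.25 = 1.0090
v' = 10.1000 + 2.7000·0.25 = 10.7750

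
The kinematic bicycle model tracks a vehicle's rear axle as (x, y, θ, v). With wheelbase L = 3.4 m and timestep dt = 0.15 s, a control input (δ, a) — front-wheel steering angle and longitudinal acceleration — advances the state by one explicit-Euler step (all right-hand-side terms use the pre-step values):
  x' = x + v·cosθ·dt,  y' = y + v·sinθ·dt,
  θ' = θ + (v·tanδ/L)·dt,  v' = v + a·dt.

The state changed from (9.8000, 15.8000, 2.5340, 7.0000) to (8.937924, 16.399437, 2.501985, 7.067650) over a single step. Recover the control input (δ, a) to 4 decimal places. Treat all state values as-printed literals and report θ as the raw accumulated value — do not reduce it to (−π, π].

δ = -0.1033, a = 0.4510

a = (v'−v)/dt = (0.067650)/0.15 = 0.4510
Δθ = θ'−θ = -0.032015;  (v·dt/L) = 7.0000·0.15/3.4 = 0.308824
tan δ = Δθ·L/(v·dt) = -0.103668  →  δ = -0.1033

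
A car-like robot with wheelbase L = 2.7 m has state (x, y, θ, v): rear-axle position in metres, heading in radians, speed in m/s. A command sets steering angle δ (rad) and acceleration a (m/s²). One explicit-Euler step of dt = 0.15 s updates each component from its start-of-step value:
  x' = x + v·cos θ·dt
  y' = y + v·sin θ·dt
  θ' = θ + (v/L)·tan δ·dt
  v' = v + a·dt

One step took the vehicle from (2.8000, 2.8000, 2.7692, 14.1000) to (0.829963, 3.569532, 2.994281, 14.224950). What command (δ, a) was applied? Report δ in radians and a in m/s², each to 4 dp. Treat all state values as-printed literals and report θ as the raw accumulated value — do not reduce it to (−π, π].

a = (v'−v)/dt = (0.124950)/0.15 = 0.8330
Δθ = θ'−θ = 0.225081;  (v·dt/L) = 14.1000·0.15/2.7 = 0.783333
tan δ = Δθ·L/(v·dt) = 0.287337  →  δ = 0.2798

δ = 0.2798, a = 0.8330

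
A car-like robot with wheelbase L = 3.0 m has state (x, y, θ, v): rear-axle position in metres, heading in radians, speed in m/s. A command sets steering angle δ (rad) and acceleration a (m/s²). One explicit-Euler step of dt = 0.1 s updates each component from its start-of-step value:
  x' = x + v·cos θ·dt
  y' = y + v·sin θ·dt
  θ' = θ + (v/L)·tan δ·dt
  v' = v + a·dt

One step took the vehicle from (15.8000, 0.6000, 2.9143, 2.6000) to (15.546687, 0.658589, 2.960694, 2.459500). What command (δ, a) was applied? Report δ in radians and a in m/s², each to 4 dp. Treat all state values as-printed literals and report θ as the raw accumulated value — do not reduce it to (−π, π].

a = (v'−v)/dt = (-0.140500)/0.1 = -1.4050
Δθ = θ'−θ = 0.046394;  (v·dt/L) = 2.6000·0.1/3.0 = 0.086667
tan δ = Δθ·L/(v·dt) = 0.535315  →  δ = 0.4915

δ = 0.4915, a = -1.4050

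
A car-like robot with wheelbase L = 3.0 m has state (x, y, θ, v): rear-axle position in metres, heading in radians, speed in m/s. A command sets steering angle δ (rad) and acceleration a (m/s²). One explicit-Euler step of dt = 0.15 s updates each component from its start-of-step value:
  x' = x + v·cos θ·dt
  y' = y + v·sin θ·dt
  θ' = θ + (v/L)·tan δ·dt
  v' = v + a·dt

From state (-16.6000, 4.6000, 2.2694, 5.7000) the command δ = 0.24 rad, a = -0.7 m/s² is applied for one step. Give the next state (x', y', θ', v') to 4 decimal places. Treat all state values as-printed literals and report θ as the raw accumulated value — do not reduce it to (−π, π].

x' = -16.6000 + 5.7000·cos(2.2694)·0.15 = -17.1499
y' = 4.6000 + 5.7000·sin(2.2694)·0.15 = 5.2547
θ' = 2.2694 + (5.7000/3.0)·tan(0.24)·0.15 = 2.3391
v' = 5.7000 − 0.7000·0.15 = 5.5950

(-17.1499, 5.2547, 2.3391, 5.5950)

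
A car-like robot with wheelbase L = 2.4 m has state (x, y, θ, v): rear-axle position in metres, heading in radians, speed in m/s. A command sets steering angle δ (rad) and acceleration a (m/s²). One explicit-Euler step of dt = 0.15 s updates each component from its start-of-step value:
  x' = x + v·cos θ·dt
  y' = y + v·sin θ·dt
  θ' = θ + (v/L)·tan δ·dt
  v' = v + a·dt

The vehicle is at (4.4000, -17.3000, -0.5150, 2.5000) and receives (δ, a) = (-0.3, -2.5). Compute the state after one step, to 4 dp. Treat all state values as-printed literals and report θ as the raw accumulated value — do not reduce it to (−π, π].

(4.7264, -17.4847, -0.5633, 2.1250)

x' = 4.4000 + 2.5000·cos(-0.5150)·0.15 = 4.7264
y' = -17.3000 + 2.5000·sin(-0.5150)·0.15 = -17.4847
θ' = -0.5150 + (2.5000/2.4)·tan(-0.3)·0.15 = -0.5633
v' = 2.5000 − 2.5000·0.15 = 2.1250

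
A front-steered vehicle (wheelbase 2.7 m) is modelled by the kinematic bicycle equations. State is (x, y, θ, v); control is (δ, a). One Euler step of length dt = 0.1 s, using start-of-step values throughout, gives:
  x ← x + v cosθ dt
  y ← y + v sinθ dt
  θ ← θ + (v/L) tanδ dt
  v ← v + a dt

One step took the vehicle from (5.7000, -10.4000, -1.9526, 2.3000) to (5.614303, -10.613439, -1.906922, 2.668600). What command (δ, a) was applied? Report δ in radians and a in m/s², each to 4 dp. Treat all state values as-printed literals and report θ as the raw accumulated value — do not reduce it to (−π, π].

a = (v'−v)/dt = (0.368600)/0.1 = 3.6860
Δθ = θ'−θ = 0.045678;  (v·dt/L) = 2.3000·0.1/2.7 = 0.085185
tan δ = Δθ·L/(v·dt) = 0.536220  →  δ = 0.4922

δ = 0.4922, a = 3.6860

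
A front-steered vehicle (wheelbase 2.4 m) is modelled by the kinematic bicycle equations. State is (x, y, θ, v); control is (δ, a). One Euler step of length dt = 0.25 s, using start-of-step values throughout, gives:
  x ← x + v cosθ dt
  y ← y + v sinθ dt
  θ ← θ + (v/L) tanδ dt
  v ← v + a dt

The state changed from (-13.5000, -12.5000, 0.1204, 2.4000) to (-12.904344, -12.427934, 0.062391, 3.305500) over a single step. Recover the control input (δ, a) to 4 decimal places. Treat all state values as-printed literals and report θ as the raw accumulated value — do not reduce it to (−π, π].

a = (v'−v)/dt = (0.905500)/0.25 = 3.6220
Δθ = θ'−θ = -0.058009;  (v·dt/L) = 2.4000·0.25/2.4 = 0.250000
tan δ = Δθ·L/(v·dt) = -0.232036  →  δ = -0.2280

δ = -0.2280, a = 3.6220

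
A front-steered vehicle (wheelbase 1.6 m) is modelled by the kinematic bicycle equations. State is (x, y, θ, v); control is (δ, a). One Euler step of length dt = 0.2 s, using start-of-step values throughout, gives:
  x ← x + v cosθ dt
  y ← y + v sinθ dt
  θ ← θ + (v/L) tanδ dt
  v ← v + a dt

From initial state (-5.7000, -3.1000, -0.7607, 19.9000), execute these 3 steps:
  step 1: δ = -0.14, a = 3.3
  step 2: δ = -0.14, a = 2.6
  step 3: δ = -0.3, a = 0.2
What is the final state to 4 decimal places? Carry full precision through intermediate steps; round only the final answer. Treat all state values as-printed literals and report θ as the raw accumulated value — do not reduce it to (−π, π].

after step 1 (δ=-0.14, a=3.3): (-2.817073, -5.843926, -1.111243, 20.560000)
after step 2 (δ=-0.14, a=2.6): (-0.993205, -9.529309, -1.473412, 21.080000)
after step 3 (δ=-0.3, a=0.2): (-0.583283, -13.725334, -2.288514, 21.120000)

(-0.5833, -13.7253, -2.2885, 21.1200)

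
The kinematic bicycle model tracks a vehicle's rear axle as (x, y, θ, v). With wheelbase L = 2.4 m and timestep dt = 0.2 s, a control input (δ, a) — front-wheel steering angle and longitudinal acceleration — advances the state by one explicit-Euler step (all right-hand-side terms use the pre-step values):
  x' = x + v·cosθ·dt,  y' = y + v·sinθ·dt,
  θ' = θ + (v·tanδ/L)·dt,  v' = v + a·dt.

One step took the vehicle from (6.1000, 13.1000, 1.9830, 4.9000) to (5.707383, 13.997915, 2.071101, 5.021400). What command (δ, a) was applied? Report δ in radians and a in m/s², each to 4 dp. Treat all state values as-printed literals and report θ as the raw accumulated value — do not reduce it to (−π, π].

δ = 0.2125, a = 0.6070

a = (v'−v)/dt = (0.121400)/0.2 = 0.6070
Δθ = θ'−θ = 0.088101;  (v·dt/L) = 4.9000·0.2/2.4 = 0.408333
tan δ = Δθ·L/(v·dt) = 0.215758  →  δ = 0.2125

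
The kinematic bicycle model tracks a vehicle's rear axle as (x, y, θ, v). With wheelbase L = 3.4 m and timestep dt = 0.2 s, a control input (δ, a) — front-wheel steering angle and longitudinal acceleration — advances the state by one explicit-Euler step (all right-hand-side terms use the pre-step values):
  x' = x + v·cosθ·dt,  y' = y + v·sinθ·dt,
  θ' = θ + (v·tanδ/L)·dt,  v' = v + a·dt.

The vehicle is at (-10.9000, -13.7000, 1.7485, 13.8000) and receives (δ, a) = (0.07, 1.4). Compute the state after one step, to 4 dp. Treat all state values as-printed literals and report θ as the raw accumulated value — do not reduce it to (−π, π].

x' = -10.9000 + 13.8000·cos(1.7485)·0.2 = -11.3879
y' = -13.7000 + 13.8000·sin(1.7485)·0.2 = -10.9835
θ' = 1.7485 + (13.8000/3.4)·tan(0.07)·0.2 = 1.8054
v' = 13.8000 + 1.4000·0.2 = 14.0800

(-11.3879, -10.9835, 1.8054, 14.0800)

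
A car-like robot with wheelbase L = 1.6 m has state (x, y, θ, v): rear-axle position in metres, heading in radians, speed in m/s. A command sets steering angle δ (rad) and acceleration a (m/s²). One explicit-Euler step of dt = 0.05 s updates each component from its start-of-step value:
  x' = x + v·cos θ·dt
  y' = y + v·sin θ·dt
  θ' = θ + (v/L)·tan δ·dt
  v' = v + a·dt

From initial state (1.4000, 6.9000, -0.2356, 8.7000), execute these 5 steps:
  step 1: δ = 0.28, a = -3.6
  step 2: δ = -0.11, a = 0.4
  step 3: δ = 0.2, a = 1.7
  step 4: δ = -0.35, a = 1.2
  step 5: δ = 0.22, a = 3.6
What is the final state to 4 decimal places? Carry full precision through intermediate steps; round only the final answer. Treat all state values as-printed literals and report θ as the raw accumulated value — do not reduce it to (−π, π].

(3.5134, 6.4958, -0.1704, 8.8650)

after step 1 (δ=0.28, a=-3.6): (1.822983, 6.798459, -0.157421, 8.520000)
after step 2 (δ=-0.11, a=0.4): (2.243715, 6.731675, -0.186827, 8.540000)
after step 3 (δ=0.2, a=1.7): (2.663285, 6.652363, -0.132729, 8.625000)
after step 4 (δ=-0.35, a=1.2): (3.090742, 6.595291, -0.231116, 8.685000)
after step 5 (δ=0.22, a=3.6): (3.513446, 6.495820, -0.170424, 8.865000)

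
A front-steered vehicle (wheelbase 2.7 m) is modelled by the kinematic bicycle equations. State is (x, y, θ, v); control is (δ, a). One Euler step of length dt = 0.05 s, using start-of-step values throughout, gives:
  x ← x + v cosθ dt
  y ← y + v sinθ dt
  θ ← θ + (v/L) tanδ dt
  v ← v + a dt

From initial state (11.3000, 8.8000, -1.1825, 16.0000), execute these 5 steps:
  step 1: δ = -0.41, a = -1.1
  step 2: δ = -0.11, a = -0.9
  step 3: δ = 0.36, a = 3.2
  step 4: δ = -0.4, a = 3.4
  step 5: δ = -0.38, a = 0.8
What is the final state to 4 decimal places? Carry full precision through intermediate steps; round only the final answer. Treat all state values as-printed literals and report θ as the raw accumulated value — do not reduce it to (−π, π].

after step 1 (δ=-0.41, a=-1.1): (11.602890, 8.059556, -1.311280, 15.945000)
after step 2 (δ=-0.11, a=-0.9): (11.807475, 7.289002, -1.343892, 15.900000)
after step 3 (δ=0.36, a=3.2): (11.986320, 6.514380, -1.233062, 16.060000)
after step 4 (δ=-0.4, a=3.4): (12.252394, 5.756743, -1.358804, 16.230000)
after step 5 (δ=-0.38, a=0.8): (12.423140, 4.963410, -1.478850, 16.270000)

(12.4231, 4.9634, -1.4788, 16.2700)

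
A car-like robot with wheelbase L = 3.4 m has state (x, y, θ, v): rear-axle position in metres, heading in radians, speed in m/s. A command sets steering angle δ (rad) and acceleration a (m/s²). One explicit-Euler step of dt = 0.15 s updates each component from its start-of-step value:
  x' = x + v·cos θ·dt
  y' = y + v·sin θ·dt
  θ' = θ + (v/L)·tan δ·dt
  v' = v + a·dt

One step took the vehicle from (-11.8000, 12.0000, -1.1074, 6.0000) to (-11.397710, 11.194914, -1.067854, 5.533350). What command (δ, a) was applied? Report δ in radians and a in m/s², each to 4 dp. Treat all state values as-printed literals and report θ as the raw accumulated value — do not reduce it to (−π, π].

a = (v'−v)/dt = (-0.466650)/0.15 = -3.1110
Δθ = θ'−θ = 0.039546;  (v·dt/L) = 6.0000·0.15/3.4 = 0.264706
tan δ = Δθ·L/(v·dt) = 0.149396  →  δ = 0.1483

δ = 0.1483, a = -3.1110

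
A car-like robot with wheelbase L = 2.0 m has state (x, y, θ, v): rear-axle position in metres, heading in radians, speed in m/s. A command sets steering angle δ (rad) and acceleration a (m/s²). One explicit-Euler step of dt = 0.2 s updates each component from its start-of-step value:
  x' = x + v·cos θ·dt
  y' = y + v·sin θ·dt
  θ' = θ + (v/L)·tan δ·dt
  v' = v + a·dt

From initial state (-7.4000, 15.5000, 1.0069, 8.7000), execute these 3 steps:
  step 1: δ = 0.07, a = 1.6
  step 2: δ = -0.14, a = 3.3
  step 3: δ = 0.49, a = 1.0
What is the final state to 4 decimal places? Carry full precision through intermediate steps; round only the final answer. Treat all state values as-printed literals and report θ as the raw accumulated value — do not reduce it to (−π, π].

after step 1 (δ=0.07, a=1.6): (-6.469999, 16.970611, 1.067900, 9.020000)
after step 2 (δ=-0.14, a=3.3): (-5.600533, 18.551259, 0.940788, 9.680000)
after step 3 (δ=0.49, a=1.0): (-4.459936, 20.115590, 1.457108, 9.880000)

(-4.4599, 20.1156, 1.4571, 9.8800)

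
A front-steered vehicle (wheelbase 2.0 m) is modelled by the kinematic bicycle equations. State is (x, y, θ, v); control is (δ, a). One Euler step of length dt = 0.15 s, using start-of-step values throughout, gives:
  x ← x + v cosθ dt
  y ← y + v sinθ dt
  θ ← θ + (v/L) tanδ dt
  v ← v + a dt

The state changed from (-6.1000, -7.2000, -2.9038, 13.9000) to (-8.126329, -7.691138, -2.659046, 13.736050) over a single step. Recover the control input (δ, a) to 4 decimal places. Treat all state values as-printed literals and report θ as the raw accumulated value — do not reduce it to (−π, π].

δ = 0.2306, a = -1.0930

a = (v'−v)/dt = (-0.163950)/0.15 = -1.0930
Δθ = θ'−θ = 0.244754;  (v·dt/L) = 13.9000·0.15/2.0 = 1.042500
tan δ = Δθ·L/(v·dt) = 0.234776  →  δ = 0.2306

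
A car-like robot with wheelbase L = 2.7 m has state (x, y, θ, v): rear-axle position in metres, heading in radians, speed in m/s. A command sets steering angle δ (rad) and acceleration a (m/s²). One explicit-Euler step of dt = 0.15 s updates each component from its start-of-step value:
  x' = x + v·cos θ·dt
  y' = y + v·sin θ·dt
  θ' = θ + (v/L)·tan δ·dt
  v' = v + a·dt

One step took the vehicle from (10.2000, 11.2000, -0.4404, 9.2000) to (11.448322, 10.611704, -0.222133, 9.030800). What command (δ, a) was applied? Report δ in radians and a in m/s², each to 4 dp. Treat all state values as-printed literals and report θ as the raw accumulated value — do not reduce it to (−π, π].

δ = 0.4036, a = -1.1280

a = (v'−v)/dt = (-0.169200)/0.15 = -1.1280
Δθ = θ'−θ = 0.218267;  (v·dt/L) = 9.2000·0.15/2.7 = 0.511111
tan δ = Δθ·L/(v·dt) = 0.427044  →  δ = 0.4036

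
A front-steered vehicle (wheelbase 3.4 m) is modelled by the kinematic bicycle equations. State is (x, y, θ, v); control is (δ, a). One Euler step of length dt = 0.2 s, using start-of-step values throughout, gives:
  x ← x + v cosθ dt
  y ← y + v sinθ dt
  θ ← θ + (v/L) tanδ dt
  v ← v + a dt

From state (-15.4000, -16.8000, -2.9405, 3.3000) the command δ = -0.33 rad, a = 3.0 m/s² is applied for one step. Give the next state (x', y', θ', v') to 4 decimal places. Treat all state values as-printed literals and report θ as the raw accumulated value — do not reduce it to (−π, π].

(-16.0467, -16.9318, -3.0070, 3.9000)

x' = -15.4000 + 3.3000·cos(-2.9405)·0.2 = -16.0467
y' = -16.8000 + 3.3000·sin(-2.9405)·0.2 = -16.9318
θ' = -2.9405 + (3.3000/3.4)·tan(-0.33)·0.2 = -3.0070
v' = 3.3000 + 3.0000·0.2 = 3.9000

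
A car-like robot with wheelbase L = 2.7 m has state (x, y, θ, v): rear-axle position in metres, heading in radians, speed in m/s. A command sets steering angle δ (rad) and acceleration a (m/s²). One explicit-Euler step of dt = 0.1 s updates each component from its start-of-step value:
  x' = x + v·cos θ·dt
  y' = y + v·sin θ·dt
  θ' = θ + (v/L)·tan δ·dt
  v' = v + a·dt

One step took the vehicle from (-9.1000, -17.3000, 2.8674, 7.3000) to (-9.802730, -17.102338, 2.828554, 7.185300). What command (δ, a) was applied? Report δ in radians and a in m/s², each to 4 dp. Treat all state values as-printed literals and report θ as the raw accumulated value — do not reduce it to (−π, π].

δ = -0.1427, a = -1.1470

a = (v'−v)/dt = (-0.114700)/0.1 = -1.1470
Δθ = θ'−θ = -0.038846;  (v·dt/L) = 7.3000·0.1/2.7 = 0.270370
tan δ = Δθ·L/(v·dt) = -0.143677  →  δ = -0.1427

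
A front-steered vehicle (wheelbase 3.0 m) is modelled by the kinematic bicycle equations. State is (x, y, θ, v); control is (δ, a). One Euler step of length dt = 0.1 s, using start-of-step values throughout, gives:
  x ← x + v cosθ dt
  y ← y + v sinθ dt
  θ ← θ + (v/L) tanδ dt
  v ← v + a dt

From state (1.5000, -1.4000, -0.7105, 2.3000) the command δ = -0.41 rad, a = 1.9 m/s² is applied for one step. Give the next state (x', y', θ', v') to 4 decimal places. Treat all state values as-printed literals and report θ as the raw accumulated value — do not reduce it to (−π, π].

(1.6743, -1.5500, -0.7438, 2.4900)

x' = 1.5000 + 2.3000·cos(-0.7105)·0.1 = 1.6743
y' = -1.4000 + 2.3000·sin(-0.7105)·0.1 = -1.5500
θ' = -0.7105 + (2.3000/3.0)·tan(-0.41)·0.1 = -0.7438
v' = 2.3000 + 1.9000·0.1 = 2.4900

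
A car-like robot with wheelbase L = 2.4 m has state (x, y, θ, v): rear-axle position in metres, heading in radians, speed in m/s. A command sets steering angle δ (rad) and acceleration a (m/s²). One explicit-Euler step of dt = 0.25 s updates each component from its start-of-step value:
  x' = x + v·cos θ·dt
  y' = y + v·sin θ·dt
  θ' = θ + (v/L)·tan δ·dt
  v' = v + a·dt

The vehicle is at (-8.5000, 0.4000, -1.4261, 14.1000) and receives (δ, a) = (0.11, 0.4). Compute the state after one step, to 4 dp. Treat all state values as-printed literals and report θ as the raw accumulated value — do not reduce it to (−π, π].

x' = -8.5000 + 14.1000·cos(-1.4261)·0.25 = -7.9917
y' = 0.4000 + 14.1000·sin(-1.4261)·0.25 = -3.0882
θ' = -1.4261 + (14.1000/2.4)·tan(0.11)·0.25 = -1.2639
v' = 14.1000 + 0.4000·0.25 = 14.2000

(-7.9917, -3.0882, -1.2639, 14.2000)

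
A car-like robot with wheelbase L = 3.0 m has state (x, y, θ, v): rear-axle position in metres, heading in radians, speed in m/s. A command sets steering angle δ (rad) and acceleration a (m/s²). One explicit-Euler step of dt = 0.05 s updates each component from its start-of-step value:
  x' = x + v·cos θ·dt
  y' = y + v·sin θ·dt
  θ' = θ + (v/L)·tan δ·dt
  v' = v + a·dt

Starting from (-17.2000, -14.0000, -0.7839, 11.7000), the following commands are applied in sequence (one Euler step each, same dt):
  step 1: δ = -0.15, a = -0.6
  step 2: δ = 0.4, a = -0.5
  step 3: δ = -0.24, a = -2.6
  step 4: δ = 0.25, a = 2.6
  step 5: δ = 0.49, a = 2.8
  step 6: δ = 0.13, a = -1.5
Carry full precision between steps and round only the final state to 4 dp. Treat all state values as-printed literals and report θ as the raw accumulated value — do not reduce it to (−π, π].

after step 1 (δ=-0.15, a=-0.6): (-16.785723, -14.413037, -0.813371, 11.670000)
after step 2 (δ=0.4, a=-0.5): (-16.384828, -14.837013, -0.731138, 11.645000)
after step 3 (δ=-0.24, a=-2.6): (-15.951392, -15.225791, -0.778634, 11.515000)
after step 4 (δ=0.25, a=2.6): (-15.541531, -15.630145, -0.729629, 11.645000)
after step 5 (δ=0.49, a=2.8): (-15.107509, -16.018269, -0.626107, 11.785000)
after step 6 (δ=0.13, a=-1.5): (-14.630031, -16.363566, -0.600428, 11.710000)

(-14.6300, -16.3636, -0.6004, 11.7100)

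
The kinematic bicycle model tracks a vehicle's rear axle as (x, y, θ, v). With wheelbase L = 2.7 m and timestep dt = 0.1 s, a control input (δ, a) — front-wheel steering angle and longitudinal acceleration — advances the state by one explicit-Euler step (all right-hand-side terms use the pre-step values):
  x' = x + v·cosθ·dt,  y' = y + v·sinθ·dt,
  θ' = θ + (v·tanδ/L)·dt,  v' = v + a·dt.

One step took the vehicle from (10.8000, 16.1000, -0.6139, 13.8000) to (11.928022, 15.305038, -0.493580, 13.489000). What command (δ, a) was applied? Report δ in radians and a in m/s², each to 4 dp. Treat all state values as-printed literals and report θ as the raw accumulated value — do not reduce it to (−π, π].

δ = 0.2312, a = -3.1100

a = (v'−v)/dt = (-0.311000)/0.1 = -3.1100
Δθ = θ'−θ = 0.120320;  (v·dt/L) = 13.8000·0.1/2.7 = 0.511111
tan δ = Δθ·L/(v·dt) = 0.235409  →  δ = 0.2312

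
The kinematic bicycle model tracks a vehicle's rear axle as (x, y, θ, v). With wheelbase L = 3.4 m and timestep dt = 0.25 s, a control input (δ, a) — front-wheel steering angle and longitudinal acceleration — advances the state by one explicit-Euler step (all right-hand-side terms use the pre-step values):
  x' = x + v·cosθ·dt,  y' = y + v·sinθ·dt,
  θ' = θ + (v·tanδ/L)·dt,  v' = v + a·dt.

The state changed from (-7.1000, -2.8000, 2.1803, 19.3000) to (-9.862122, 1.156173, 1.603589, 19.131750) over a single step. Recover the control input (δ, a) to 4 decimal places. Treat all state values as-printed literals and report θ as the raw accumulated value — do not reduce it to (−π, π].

a = (v'−v)/dt = (-0.168250)/0.25 = -0.6730
Δθ = θ'−θ = -0.576711;  (v·dt/L) = 19.3000·0.25/3.4 = 1.419118
tan δ = Δθ·L/(v·dt) = -0.406387  →  δ = -0.3860

δ = -0.3860, a = -0.6730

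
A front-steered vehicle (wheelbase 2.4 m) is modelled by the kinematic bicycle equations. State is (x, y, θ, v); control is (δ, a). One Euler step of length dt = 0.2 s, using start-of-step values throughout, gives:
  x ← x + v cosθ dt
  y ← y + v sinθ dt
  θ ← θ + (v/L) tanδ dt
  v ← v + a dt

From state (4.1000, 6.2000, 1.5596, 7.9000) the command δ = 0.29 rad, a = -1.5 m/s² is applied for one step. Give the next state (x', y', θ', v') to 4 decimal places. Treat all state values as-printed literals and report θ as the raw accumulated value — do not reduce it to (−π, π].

(4.1177, 7.7799, 1.7561, 7.6000)

x' = 4.1000 + 7.9000·cos(1.5596)·0.2 = 4.1177
y' = 6.2000 + 7.9000·sin(1.5596)·0.2 = 7.7799
θ' = 1.5596 + (7.9000/2.4)·tan(0.29)·0.2 = 1.7561
v' = 7.9000 − 1.5000·0.2 = 7.6000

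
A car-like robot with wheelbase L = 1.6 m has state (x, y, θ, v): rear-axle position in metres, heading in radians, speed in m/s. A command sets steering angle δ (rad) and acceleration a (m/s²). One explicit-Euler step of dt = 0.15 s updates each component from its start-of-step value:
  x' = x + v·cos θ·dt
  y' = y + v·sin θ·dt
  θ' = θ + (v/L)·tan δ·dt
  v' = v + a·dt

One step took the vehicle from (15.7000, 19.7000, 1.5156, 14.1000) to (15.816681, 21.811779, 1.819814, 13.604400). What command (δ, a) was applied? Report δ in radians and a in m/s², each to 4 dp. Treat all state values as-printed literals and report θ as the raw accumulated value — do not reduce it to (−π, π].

δ = 0.2262, a = -3.3040

a = (v'−v)/dt = (-0.495600)/0.15 = -3.3040
Δθ = θ'−θ = 0.304214;  (v·dt/L) = 14.1000·0.15/1.6 = 1.321875
tan δ = Δθ·L/(v·dt) = 0.230138  →  δ = 0.2262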